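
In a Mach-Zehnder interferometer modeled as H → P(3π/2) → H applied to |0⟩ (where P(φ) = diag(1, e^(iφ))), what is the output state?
(1/2 - (1/2)i)|0⟩ + (1/2 + (1/2)i)|1⟩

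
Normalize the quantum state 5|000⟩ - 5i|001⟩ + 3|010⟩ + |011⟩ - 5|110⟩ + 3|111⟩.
0.5157|000⟩ - 0.5157i|001⟩ + 0.3094|010⟩ + 0.1031|011⟩ - 0.5157|110⟩ + 0.3094|111⟩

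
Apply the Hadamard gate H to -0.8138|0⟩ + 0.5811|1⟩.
-0.1645|0⟩ - 0.9863|1⟩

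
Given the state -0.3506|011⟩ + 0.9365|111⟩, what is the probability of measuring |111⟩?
0.877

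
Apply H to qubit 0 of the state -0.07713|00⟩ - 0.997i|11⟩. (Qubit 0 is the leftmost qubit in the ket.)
-0.05454|00⟩ - 0.705i|01⟩ - 0.05454|10⟩ + 0.705i|11⟩

H on qubit 0 mixes each pair of kets that differ only in qubit 0: amplitudes (a, b) of (|…0…⟩, |…1…⟩) become ((a + b)/√2, (a − b)/√2). Kets absent from the input have amplitude 0.
(|00⟩, |10⟩): (a, b) = (-0.07713, 0) → (-0.05454, -0.05454)
(|01⟩, |11⟩): (a, b) = (0, -0.997i) → (-0.705i, 0.705i)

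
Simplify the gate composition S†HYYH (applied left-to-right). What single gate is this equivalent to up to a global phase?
S†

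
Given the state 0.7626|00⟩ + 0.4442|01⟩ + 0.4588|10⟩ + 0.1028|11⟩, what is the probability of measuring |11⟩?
0.01057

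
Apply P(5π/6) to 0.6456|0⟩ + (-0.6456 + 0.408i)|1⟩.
0.6456|0⟩ + (0.3551 - 0.6761i)|1⟩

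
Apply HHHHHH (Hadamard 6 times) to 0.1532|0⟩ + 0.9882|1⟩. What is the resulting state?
0.1532|0⟩ + 0.9882|1⟩

H² = I, so an even number of Hadamards cancels: H^6 = I and the state is unchanged.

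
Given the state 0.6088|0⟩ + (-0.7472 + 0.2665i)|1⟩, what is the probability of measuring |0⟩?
0.3706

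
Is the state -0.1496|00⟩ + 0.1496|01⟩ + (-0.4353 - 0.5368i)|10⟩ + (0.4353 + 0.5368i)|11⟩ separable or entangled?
Separable

Writing the state as a|00⟩ + b|01⟩ + c|10⟩ + d|11⟩, it is a product state iff ad − bc = 0.
Here (a, b, c, d) = (-0.1496, 0.1496, (-0.4353 - 0.5368i), (0.4353 + 0.5368i)): ad − bc = (-0.1496)(0.4353 + 0.5368i) − (0.1496)(-0.4353 - 0.5368i) = 0, so the state is separable.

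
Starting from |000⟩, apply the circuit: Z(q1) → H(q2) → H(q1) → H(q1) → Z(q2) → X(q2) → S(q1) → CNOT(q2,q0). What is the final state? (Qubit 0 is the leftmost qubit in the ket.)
-1/√2|000⟩ + 1/√2|101⟩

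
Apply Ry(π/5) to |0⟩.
0.9511|0⟩ + 0.309|1⟩

Ry(π/5) = [[cos(θ/2), −sin(θ/2)], [sin(θ/2), cos(θ/2)]]; θ = π/5, cos(θ/2) ≈ 0.951057, sin(θ/2) ≈ 0.309017.
With a = amp(|0⟩) = 1 and b = amp(|1⟩) = 0:
new amp(|0⟩) = (0.951057)·a + (-0.309017)·b = 0.9511
new amp(|1⟩) = (0.309017)·a + (0.951057)·b = 0.309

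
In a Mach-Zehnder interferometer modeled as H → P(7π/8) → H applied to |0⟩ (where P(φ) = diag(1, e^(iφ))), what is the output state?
(0.03806 + 0.1913i)|0⟩ + (0.9619 - 0.1913i)|1⟩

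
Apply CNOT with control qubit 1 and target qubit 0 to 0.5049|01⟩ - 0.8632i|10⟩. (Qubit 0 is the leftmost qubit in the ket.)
-0.8632i|10⟩ + 0.5049|11⟩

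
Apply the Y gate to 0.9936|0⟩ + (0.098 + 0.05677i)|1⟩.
(0.05677 - 0.098i)|0⟩ + 0.9936i|1⟩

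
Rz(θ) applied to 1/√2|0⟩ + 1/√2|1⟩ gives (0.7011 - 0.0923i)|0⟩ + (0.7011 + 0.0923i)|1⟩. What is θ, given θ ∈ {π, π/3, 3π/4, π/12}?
π/12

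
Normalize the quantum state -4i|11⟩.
-i|11⟩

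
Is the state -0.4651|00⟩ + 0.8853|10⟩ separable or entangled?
Separable

Writing the state as a|00⟩ + b|01⟩ + c|10⟩ + d|11⟩, it is a product state iff ad − bc = 0.
Here (a, b, c, d) = (-0.4651, 0, 0.8853, 0): ad − bc = (-0.4651)(0) − (0)(0.8853) = 0, so the state is separable.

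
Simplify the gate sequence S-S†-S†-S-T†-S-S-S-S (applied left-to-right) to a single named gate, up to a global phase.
T†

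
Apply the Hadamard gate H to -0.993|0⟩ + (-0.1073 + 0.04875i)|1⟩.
(-0.778 + 0.03447i)|0⟩ + (-0.6263 - 0.03447i)|1⟩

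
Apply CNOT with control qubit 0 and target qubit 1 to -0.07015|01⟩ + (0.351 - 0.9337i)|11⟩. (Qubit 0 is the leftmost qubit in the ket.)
-0.07015|01⟩ + (0.351 - 0.9337i)|10⟩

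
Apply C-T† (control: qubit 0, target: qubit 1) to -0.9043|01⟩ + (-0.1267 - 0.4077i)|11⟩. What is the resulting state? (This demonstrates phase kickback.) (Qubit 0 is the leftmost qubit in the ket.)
-0.9043|01⟩ + (-0.3779 - 0.1987i)|11⟩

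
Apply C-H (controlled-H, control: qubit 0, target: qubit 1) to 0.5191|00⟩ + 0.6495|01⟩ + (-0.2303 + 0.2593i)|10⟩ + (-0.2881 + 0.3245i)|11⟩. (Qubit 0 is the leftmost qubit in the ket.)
0.5191|00⟩ + 0.6495|01⟩ + (-0.3666 + 0.4128i)|10⟩ + (0.04087 - 0.0461i)|11⟩

C-H leaves the control-|0⟩ kets |00⟩, |01⟩ unchanged and applies H to qubit 1 on the control-|1⟩ pair (|10⟩, |11⟩).
H = [[1/√2, 1/√2], [1/√2, -1/√2]].
With a = amp(|10⟩) = (-0.2303 + 0.2593i) and b = amp(|11⟩) = (-0.2881 + 0.3245i):
new amp(|10⟩) = (1/√2)·a + (1/√2)·b = (-0.3666 + 0.4128i)
new amp(|11⟩) = (1/√2)·a + (-1/√2)·b = (0.04087 - 0.0461i)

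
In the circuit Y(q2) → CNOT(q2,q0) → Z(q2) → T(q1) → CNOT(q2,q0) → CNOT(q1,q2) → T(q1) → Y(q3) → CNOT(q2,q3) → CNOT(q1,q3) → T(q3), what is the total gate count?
11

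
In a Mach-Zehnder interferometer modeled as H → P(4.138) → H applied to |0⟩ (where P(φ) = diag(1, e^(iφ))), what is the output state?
(0.2283 - 0.4198i)|0⟩ + (0.7717 + 0.4198i)|1⟩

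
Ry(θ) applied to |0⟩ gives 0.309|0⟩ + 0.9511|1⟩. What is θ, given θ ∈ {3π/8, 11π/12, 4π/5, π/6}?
4π/5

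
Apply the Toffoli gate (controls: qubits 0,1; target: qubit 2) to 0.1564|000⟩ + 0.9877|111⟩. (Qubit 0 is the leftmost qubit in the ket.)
0.1564|000⟩ + 0.9877|110⟩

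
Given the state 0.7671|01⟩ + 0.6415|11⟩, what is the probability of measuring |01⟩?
0.5884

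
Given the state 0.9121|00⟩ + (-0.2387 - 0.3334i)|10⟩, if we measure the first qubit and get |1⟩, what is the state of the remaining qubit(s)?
(-0.5821 - 0.8131i)|0⟩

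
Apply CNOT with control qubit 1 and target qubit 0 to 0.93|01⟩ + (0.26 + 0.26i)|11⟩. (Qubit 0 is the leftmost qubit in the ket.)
(0.26 + 0.26i)|01⟩ + 0.93|11⟩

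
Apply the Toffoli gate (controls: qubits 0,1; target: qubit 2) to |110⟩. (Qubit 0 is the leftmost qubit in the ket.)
|111⟩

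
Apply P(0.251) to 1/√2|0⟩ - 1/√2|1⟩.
1/√2|0⟩ + (-0.6849 - 0.1756i)|1⟩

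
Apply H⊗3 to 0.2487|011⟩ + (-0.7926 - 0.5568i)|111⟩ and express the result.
(-0.1923 - 0.1969i)|000⟩ + (0.1923 + 0.1969i)|001⟩ + (0.1923 + 0.1969i)|010⟩ + (-0.1923 - 0.1969i)|011⟩ + (0.3682 + 0.1969i)|100⟩ + (-0.3682 - 0.1969i)|101⟩ + (-0.3682 - 0.1969i)|110⟩ + (0.3682 + 0.1969i)|111⟩

H⊗3 gives amp(|y⟩) = (1/2√2) Σ_x (−1)^(x·y) amp(|x⟩), where x·y is the number of positions in which both x and y have a 1.
|000⟩: (0.2487 + (-0.7926 - 0.5568i))/(2√2) = (-0.1923 - 0.1969i)
|001⟩: (-0.2487 - (-0.7926 - 0.5568i))/(2√2) = (0.1923 + 0.1969i)
|010⟩: (-0.2487 - (-0.7926 - 0.5568i))/(2√2) = (0.1923 + 0.1969i)
|011⟩: (0.2487 + (-0.7926 - 0.5568i))/(2√2) = (-0.1923 - 0.1969i)
|100⟩: (0.2487 - (-0.7926 - 0.5568i))/(2√2) = (0.3682 + 0.1969i)
|101⟩: (-0.2487 + (-0.7926 - 0.5568i))/(2√2) = (-0.3682 - 0.1969i)
|110⟩: (-0.2487 + (-0.7926 - 0.5568i))/(2√2) = (-0.3682 - 0.1969i)
|111⟩: (0.2487 - (-0.7926 - 0.5568i))/(2√2) = (0.3682 + 0.1969i)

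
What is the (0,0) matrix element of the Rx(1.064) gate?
0.8618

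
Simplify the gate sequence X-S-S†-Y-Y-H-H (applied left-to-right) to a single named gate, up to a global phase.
X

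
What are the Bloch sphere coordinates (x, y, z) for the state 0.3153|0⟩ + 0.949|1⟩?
(0.5984, 0, -0.8012)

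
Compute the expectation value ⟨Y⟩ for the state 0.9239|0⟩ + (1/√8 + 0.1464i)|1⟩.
0.2705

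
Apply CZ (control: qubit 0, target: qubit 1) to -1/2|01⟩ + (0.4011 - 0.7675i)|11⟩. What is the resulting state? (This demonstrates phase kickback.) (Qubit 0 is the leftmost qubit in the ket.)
-1/2|01⟩ + (-0.4011 + 0.7675i)|11⟩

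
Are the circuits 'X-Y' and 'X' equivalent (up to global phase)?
No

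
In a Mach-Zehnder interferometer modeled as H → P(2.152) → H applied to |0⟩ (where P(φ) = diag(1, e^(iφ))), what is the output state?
(0.2255 + 0.4179i)|0⟩ + (0.7745 - 0.4179i)|1⟩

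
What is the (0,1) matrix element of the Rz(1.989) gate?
0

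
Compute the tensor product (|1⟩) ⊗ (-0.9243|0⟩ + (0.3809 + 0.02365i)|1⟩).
-0.9243|10⟩ + (0.3809 + 0.02365i)|11⟩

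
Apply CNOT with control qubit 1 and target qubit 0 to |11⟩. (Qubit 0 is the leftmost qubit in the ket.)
|01⟩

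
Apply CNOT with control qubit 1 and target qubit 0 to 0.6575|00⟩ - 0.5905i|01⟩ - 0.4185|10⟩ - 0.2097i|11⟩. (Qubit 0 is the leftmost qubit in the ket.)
0.6575|00⟩ - 0.2097i|01⟩ - 0.4185|10⟩ - 0.5905i|11⟩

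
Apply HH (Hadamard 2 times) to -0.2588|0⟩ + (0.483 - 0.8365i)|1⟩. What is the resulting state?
-0.2588|0⟩ + (0.483 - 0.8365i)|1⟩

H² = I, so an even number of Hadamards cancels: H^2 = I and the state is unchanged.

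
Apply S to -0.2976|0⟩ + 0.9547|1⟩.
-0.2976|0⟩ + 0.9547i|1⟩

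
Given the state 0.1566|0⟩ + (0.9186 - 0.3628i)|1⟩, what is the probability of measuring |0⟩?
0.02452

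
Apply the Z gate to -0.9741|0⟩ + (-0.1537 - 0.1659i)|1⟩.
-0.9741|0⟩ + (0.1537 + 0.1659i)|1⟩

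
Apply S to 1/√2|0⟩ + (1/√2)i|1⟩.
1/√2|0⟩ - 1/√2|1⟩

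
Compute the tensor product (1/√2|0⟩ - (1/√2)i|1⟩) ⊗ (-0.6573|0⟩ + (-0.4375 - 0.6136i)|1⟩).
-0.4648|00⟩ + (-0.3094 - 0.4339i)|01⟩ + 0.4648i|10⟩ + (-0.4339 + 0.3094i)|11⟩

amp(|b₁b₂…⟩) = product of the factor amplitudes for bits b₁, b₂, …; only kets whose every factor amplitude is nonzero survive.
|00⟩: (1/√2)(-0.6573) = -0.4648
|01⟩: (1/√2)(-0.4375 - 0.6136i) = (-0.3094 - 0.4339i)
|10⟩: (-(1/√2)i)(-0.6573) = 0.4648i
|11⟩: (-(1/√2)i)(-0.4375 - 0.6136i) = (-0.4339 + 0.3094i)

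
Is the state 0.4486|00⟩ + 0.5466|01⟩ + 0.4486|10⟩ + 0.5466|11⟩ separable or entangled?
Separable

Writing the state as a|00⟩ + b|01⟩ + c|10⟩ + d|11⟩, it is a product state iff ad − bc = 0.
Here (a, b, c, d) = (0.4486, 0.5466, 0.4486, 0.5466): ad − bc = (0.4486)(0.5466) − (0.5466)(0.4486) = 0, so the state is separable.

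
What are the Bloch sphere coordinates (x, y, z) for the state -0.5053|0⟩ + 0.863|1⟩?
(-0.8721, 0, -0.4894)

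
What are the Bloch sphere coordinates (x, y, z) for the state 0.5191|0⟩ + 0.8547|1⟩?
(0.8873, 0, -0.461)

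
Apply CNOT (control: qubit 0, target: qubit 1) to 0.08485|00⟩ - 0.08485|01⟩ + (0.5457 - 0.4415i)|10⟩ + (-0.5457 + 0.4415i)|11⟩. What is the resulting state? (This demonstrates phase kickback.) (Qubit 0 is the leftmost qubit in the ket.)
0.08485|00⟩ - 0.08485|01⟩ + (-0.5457 + 0.4415i)|10⟩ + (0.5457 - 0.4415i)|11⟩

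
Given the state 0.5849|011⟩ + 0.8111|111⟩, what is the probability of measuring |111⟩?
0.6579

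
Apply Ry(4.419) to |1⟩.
-0.8029|0⟩ - 0.5962|1⟩

Ry(4.419) = [[cos(θ/2), −sin(θ/2)], [sin(θ/2), cos(θ/2)]]; θ = 4.419, cos(θ/2) ≈ -0.596155, sin(θ/2) ≈ 0.802869.
With a = amp(|0⟩) = 0 and b = amp(|1⟩) = 1:
new amp(|0⟩) = (-0.596155)·a + (-0.802869)·b = -0.8029
new amp(|1⟩) = (0.802869)·a + (-0.596155)·b = -0.5962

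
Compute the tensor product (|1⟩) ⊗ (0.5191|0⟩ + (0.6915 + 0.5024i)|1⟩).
0.5191|10⟩ + (0.6915 + 0.5024i)|11⟩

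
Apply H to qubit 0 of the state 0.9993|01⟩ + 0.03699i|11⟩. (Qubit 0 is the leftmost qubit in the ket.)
(0.7066 + 0.02616i)|01⟩ + (0.7066 - 0.02616i)|11⟩

H on qubit 0 mixes each pair of kets that differ only in qubit 0: amplitudes (a, b) of (|…0…⟩, |…1…⟩) become ((a + b)/√2, (a − b)/√2). Kets absent from the input have amplitude 0.
(|01⟩, |11⟩): (a, b) = (0.9993, 0.03699i) → ((0.7066 + 0.02616i), (0.7066 - 0.02616i))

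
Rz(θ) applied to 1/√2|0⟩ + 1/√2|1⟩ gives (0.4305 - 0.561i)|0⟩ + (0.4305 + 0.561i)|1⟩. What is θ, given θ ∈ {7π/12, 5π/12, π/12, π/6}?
7π/12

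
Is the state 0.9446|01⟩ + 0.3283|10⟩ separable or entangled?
Entangled

Writing the state as a|00⟩ + b|01⟩ + c|10⟩ + d|11⟩, it is a product state iff ad − bc = 0.
Here (a, b, c, d) = (0, 0.9446, 0.3283, 0): ad − bc = (0)(0) − (0.9446)(0.3283) = -0.3101 ≠ 0, so the state is entangled.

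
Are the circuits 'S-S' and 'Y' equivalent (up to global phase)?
No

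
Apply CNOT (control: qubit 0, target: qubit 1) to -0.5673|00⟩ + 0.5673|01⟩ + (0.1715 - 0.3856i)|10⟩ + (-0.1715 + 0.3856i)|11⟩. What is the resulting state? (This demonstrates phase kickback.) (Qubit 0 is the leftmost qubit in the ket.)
-0.5673|00⟩ + 0.5673|01⟩ + (-0.1715 + 0.3856i)|10⟩ + (0.1715 - 0.3856i)|11⟩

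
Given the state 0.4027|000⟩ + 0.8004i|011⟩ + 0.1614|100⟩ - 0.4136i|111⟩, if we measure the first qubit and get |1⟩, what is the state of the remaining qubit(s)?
0.3635|00⟩ - 0.9316i|11⟩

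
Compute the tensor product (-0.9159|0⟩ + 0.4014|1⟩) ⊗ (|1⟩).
-0.9159|01⟩ + 0.4014|11⟩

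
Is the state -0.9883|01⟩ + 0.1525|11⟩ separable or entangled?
Separable

Writing the state as a|00⟩ + b|01⟩ + c|10⟩ + d|11⟩, it is a product state iff ad − bc = 0.
Here (a, b, c, d) = (0, -0.9883, 0, 0.1525): ad − bc = (0)(0.1525) − (-0.9883)(0) = 0, so the state is separable.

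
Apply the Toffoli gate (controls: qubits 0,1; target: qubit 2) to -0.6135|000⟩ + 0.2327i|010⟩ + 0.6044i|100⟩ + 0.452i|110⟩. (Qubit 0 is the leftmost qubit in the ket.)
-0.6135|000⟩ + 0.2327i|010⟩ + 0.6044i|100⟩ + 0.452i|111⟩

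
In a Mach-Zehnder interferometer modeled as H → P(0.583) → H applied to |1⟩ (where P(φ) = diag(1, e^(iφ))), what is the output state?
(0.08259 - 0.2753i)|0⟩ + (0.9174 + 0.2753i)|1⟩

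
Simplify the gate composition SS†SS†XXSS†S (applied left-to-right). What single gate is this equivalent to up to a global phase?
S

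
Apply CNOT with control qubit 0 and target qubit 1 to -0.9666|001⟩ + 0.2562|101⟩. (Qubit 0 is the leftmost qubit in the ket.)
-0.9666|001⟩ + 0.2562|111⟩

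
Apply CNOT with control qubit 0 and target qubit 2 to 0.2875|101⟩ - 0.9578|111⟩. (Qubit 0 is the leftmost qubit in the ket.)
0.2875|100⟩ - 0.9578|110⟩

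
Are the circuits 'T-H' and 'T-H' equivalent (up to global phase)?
Yes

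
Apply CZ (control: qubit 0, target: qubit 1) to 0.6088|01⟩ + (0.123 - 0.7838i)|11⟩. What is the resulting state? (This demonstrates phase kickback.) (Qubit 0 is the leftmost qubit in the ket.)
0.6088|01⟩ + (-0.123 + 0.7838i)|11⟩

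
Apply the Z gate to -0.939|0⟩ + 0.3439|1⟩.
-0.939|0⟩ - 0.3439|1⟩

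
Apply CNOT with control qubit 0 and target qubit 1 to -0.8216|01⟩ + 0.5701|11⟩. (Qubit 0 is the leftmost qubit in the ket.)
-0.8216|01⟩ + 0.5701|10⟩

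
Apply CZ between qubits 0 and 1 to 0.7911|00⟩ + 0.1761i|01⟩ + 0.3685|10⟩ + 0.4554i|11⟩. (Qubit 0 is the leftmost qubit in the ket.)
0.7911|00⟩ + 0.1761i|01⟩ + 0.3685|10⟩ - 0.4554i|11⟩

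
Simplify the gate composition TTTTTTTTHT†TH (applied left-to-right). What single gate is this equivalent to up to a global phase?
I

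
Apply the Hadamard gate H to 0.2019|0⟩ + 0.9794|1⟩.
0.8353|0⟩ - 0.5498|1⟩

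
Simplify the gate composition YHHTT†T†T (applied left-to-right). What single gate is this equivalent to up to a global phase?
Y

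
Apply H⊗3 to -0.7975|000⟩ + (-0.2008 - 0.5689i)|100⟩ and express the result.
(-0.353 - 0.2011i)|000⟩ + (-0.353 - 0.2011i)|001⟩ + (-0.353 - 0.2011i)|010⟩ + (-0.353 - 0.2011i)|011⟩ + (-0.211 + 0.2011i)|100⟩ + (-0.211 + 0.2011i)|101⟩ + (-0.211 + 0.2011i)|110⟩ + (-0.211 + 0.2011i)|111⟩

H⊗3 gives amp(|y⟩) = (1/2√2) Σ_x (−1)^(x·y) amp(|x⟩), where x·y is the number of positions in which both x and y have a 1.
|000⟩: (-0.7975 + (-0.2008 - 0.5689i))/(2√2) = (-0.353 - 0.2011i)
|001⟩: (-0.7975 + (-0.2008 - 0.5689i))/(2√2) = (-0.353 - 0.2011i)
|010⟩: (-0.7975 + (-0.2008 - 0.5689i))/(2√2) = (-0.353 - 0.2011i)
|011⟩: (-0.7975 + (-0.2008 - 0.5689i))/(2√2) = (-0.353 - 0.2011i)
|100⟩: (-0.7975 - (-0.2008 - 0.5689i))/(2√2) = (-0.211 + 0.2011i)
|101⟩: (-0.7975 - (-0.2008 - 0.5689i))/(2√2) = (-0.211 + 0.2011i)
|110⟩: (-0.7975 - (-0.2008 - 0.5689i))/(2√2) = (-0.211 + 0.2011i)
|111⟩: (-0.7975 - (-0.2008 - 0.5689i))/(2√2) = (-0.211 + 0.2011i)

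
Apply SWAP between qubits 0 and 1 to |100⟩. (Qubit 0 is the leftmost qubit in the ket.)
|010⟩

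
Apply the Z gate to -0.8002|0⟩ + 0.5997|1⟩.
-0.8002|0⟩ - 0.5997|1⟩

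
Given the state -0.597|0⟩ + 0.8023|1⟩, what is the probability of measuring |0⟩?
0.3564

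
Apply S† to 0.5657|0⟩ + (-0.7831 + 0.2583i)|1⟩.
0.5657|0⟩ + (0.2583 + 0.7831i)|1⟩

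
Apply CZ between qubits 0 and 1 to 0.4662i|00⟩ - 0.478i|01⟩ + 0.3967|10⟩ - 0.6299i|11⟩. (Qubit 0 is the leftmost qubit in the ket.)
0.4662i|00⟩ - 0.478i|01⟩ + 0.3967|10⟩ + 0.6299i|11⟩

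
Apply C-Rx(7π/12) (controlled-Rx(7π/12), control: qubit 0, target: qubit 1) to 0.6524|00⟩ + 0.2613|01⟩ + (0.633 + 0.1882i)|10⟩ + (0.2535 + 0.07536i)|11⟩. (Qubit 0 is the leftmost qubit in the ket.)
0.6524|00⟩ + 0.2613|01⟩ + (0.4451 - 0.08655i)|10⟩ + (0.3036 - 0.4563i)|11⟩

C-Rx(7π/12) leaves the control-|0⟩ kets |00⟩, |01⟩ unchanged and applies Rx(7π/12) to qubit 1 on the control-|1⟩ pair (|10⟩, |11⟩).
Rx(7π/12) = [[cos(θ/2), −i·sin(θ/2)], [−i·sin(θ/2), cos(θ/2)]]; θ = 7π/12, cos(θ/2) ≈ 0.608761, sin(θ/2) ≈ 0.793353.
With a = amp(|10⟩) = (0.633 + 0.1882i) and b = amp(|11⟩) = (0.2535 + 0.07536i):
new amp(|10⟩) = (0.608761)·a + (-0.793353i)·b = (0.4451 - 0.08655i)
new amp(|11⟩) = (-0.793353i)·a + (0.608761)·b = (0.3036 - 0.4563i)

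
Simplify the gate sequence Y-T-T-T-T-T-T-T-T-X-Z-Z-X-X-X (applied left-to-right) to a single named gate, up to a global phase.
Y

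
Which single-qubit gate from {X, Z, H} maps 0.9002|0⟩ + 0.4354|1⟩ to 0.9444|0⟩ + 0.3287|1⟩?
H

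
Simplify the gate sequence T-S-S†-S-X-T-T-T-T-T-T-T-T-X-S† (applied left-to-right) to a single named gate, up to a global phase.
T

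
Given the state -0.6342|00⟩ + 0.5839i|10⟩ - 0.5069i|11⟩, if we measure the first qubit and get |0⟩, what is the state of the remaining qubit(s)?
-|0⟩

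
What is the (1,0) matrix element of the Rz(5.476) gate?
0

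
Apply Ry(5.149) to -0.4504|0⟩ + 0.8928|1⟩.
-0.0997|0⟩ - 0.995|1⟩

Ry(5.149) = [[cos(θ/2), −sin(θ/2)], [sin(θ/2), cos(θ/2)]]; θ = 5.149, cos(θ/2) ≈ -0.843466, sin(θ/2) ≈ 0.537182.
With a = amp(|0⟩) = -0.4504 and b = amp(|1⟩) = 0.8928:
new amp(|0⟩) = (-0.843466)·a + (-0.537182)·b = -0.0997
new amp(|1⟩) = (0.537182)·a + (-0.843466)·b = -0.995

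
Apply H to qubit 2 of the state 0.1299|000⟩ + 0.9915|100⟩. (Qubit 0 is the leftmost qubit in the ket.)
0.09185|000⟩ + 0.09185|001⟩ + 0.7011|100⟩ + 0.7011|101⟩

H on qubit 2 mixes each pair of kets that differ only in qubit 2: amplitudes (a, b) of (|…0…⟩, |…1…⟩) become ((a + b)/√2, (a − b)/√2). Kets absent from the input have amplitude 0.
(|000⟩, |001⟩): (a, b) = (0.1299, 0) → (0.09185, 0.09185)
(|100⟩, |101⟩): (a, b) = (0.9915, 0) → (0.7011, 0.7011)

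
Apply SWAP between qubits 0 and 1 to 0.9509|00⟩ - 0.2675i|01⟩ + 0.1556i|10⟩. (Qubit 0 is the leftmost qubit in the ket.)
0.9509|00⟩ + 0.1556i|01⟩ - 0.2675i|10⟩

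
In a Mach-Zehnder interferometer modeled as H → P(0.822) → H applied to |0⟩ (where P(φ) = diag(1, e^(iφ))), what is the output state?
(0.8404 + 0.3663i)|0⟩ + (0.1596 - 0.3663i)|1⟩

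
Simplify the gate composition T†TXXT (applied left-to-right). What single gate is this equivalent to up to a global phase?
T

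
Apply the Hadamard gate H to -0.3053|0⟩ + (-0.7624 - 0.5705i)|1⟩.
(-0.755 - 0.4034i)|0⟩ + (0.3232 + 0.4034i)|1⟩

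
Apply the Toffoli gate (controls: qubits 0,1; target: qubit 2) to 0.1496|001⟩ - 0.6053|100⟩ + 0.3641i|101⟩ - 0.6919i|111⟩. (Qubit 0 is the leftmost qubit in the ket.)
0.1496|001⟩ - 0.6053|100⟩ + 0.3641i|101⟩ - 0.6919i|110⟩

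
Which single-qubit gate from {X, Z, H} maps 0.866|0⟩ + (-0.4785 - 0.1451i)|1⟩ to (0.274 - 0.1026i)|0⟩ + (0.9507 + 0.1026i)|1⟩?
H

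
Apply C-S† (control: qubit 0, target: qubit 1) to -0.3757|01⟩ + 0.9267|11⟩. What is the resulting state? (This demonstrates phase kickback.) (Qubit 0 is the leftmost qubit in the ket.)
-0.3757|01⟩ - 0.9267i|11⟩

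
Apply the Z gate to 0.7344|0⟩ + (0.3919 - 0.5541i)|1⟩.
0.7344|0⟩ + (-0.3919 + 0.5541i)|1⟩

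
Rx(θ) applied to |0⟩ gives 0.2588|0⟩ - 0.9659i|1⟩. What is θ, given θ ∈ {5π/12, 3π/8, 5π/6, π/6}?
5π/6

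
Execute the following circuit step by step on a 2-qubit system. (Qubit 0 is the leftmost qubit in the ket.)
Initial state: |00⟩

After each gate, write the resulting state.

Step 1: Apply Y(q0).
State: i|10⟩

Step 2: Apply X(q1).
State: i|11⟩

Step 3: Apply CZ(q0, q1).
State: -i|11⟩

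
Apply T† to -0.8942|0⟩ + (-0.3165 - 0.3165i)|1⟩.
-0.8942|0⟩ - 0.4476|1⟩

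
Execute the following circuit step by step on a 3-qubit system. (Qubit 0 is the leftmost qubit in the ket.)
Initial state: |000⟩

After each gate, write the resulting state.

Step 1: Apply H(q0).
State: 1/√2|000⟩ + 1/√2|100⟩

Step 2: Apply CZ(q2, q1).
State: 1/√2|000⟩ + 1/√2|100⟩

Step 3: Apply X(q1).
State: 1/√2|010⟩ + 1/√2|110⟩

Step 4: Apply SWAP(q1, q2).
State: 1/√2|001⟩ + 1/√2|101⟩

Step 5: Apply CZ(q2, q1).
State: 1/√2|001⟩ + 1/√2|101⟩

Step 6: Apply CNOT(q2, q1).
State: 1/√2|011⟩ + 1/√2|111⟩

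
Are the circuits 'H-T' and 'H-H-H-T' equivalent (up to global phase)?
Yes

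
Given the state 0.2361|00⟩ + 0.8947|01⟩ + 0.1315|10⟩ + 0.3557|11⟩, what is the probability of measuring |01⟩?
0.8005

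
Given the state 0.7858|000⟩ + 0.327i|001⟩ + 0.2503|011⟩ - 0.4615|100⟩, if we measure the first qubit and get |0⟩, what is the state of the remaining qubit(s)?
0.8857|00⟩ + 0.3686i|01⟩ + 0.2821|11⟩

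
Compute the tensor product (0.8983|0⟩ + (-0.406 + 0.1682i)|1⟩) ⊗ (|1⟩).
0.8983|01⟩ + (-0.406 + 0.1682i)|11⟩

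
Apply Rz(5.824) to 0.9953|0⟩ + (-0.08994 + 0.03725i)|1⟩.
(-0.9692 - 0.2265i)|0⟩ + (0.0791 - 0.05674i)|1⟩

Rz(5.824) = [[e^(−iθ/2), 0], [0, e^(iθ/2)]] with e^(±iθ/2) = cos(θ/2) ± i·sin(θ/2); θ = 5.824, cos(θ/2) ≈ -0.973759, sin(θ/2) ≈ 0.227581.
With a = amp(|0⟩) = 0.9953 and b = amp(|1⟩) = (-0.08994 + 0.03725i):
new amp(|0⟩) = (-0.973759 - 0.227581i)·a = (-0.9692 - 0.2265i)
new amp(|1⟩) = (-0.973759 + 0.227581i)·b = (0.0791 - 0.05674i)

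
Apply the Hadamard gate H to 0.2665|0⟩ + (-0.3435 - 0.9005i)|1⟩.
(-0.05445 - 0.6367i)|0⟩ + (0.4313 + 0.6367i)|1⟩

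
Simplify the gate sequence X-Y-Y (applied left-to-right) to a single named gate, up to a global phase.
X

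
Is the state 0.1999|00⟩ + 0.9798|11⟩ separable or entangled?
Entangled

Writing the state as a|00⟩ + b|01⟩ + c|10⟩ + d|11⟩, it is a product state iff ad − bc = 0.
Here (a, b, c, d) = (0.1999, 0, 0, 0.9798): ad − bc = (0.1999)(0.9798) − (0)(0) = 0.1959 ≠ 0, so the state is entangled.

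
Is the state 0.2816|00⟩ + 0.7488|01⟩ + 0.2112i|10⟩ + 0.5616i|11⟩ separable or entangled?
Separable

Writing the state as a|00⟩ + b|01⟩ + c|10⟩ + d|11⟩, it is a product state iff ad − bc = 0.
Here (a, b, c, d) = (0.2816, 0.7488, 0.2112i, 0.5616i): ad − bc = (0.2816)(0.5616i) − (0.7488)(0.2112i) = 0, so the state is separable.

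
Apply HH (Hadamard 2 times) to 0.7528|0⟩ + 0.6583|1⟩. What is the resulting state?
0.7528|0⟩ + 0.6583|1⟩

H² = I, so an even number of Hadamards cancels: H^2 = I and the state is unchanged.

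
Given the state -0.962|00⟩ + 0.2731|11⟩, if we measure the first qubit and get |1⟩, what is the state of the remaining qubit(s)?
|1⟩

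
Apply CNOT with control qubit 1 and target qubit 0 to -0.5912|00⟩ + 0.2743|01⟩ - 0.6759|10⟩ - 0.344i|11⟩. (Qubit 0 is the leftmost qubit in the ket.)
-0.5912|00⟩ - 0.344i|01⟩ - 0.6759|10⟩ + 0.2743|11⟩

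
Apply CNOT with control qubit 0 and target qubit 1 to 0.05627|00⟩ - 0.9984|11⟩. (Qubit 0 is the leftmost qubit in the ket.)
0.05627|00⟩ - 0.9984|10⟩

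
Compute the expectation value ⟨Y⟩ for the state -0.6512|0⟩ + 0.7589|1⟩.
0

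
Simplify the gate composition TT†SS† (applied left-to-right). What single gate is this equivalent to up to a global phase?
I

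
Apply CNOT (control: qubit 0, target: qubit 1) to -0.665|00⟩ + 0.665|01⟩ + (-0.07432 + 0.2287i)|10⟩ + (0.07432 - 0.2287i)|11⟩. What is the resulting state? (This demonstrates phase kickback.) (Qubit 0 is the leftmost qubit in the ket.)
-0.665|00⟩ + 0.665|01⟩ + (0.07432 - 0.2287i)|10⟩ + (-0.07432 + 0.2287i)|11⟩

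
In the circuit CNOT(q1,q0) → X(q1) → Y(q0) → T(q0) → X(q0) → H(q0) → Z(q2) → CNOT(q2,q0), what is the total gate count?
8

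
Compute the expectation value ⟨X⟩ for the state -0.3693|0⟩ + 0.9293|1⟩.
-0.6864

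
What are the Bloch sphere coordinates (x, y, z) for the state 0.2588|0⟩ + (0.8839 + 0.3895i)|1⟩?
(0.4575, 0.2016, -0.866)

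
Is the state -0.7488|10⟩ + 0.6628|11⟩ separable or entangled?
Separable

Writing the state as a|00⟩ + b|01⟩ + c|10⟩ + d|11⟩, it is a product state iff ad − bc = 0.
Here (a, b, c, d) = (0, 0, -0.7488, 0.6628): ad − bc = (0)(0.6628) − (0)(-0.7488) = 0, so the state is separable.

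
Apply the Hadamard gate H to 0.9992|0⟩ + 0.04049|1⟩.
0.7352|0⟩ + 0.6779|1⟩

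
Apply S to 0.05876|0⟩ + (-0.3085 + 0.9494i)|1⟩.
0.05876|0⟩ + (-0.9494 - 0.3085i)|1⟩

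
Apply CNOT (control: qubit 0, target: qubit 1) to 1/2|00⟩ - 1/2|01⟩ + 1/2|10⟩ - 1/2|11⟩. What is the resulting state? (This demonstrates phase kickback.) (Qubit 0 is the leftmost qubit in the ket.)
1/2|00⟩ - 1/2|01⟩ - 1/2|10⟩ + 1/2|11⟩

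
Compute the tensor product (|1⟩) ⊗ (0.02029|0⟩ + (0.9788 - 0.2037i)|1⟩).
0.02029|10⟩ + (0.9788 - 0.2037i)|11⟩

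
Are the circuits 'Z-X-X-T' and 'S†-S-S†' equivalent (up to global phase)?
No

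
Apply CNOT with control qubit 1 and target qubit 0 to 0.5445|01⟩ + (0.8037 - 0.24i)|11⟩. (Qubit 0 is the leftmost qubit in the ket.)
(0.8037 - 0.24i)|01⟩ + 0.5445|11⟩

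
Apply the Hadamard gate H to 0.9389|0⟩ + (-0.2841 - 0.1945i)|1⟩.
(0.463 - 0.1375i)|0⟩ + (0.8648 + 0.1375i)|1⟩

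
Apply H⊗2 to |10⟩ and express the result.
1/2|00⟩ + 1/2|01⟩ - 1/2|10⟩ - 1/2|11⟩

H⊗2 gives amp(|y⟩) = (1/2) Σ_x (−1)^(x·y) amp(|x⟩), where x·y is the number of positions in which both x and y have a 1.
|00⟩: (1)/2 = 1/2
|01⟩: (1)/2 = 1/2
|10⟩: (-1)/2 = -1/2
|11⟩: (-1)/2 = -1/2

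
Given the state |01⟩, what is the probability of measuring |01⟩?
1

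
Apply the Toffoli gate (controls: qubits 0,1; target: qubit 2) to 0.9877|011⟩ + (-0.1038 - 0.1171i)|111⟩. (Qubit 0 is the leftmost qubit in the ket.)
0.9877|011⟩ + (-0.1038 - 0.1171i)|110⟩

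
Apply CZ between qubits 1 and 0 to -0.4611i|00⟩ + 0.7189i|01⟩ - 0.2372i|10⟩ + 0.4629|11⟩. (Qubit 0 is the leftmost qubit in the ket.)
-0.4611i|00⟩ + 0.7189i|01⟩ - 0.2372i|10⟩ - 0.4629|11⟩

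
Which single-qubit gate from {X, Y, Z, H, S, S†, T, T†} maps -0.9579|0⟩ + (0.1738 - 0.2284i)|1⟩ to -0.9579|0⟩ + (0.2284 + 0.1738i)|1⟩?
S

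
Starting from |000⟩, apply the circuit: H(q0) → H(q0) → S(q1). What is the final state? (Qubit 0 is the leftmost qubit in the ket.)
|000⟩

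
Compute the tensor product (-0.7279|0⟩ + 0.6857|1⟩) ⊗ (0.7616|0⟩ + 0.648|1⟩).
-0.5544|00⟩ - 0.4717|01⟩ + 0.5222|10⟩ + 0.4443|11⟩

amp(|b₁b₂…⟩) = product of the factor amplitudes for bits b₁, b₂, …; only kets whose every factor amplitude is nonzero survive.
|00⟩: (-0.7279)(0.7616) = -0.5544
|01⟩: (-0.7279)(0.648) = -0.4717
|10⟩: (0.6857)(0.7616) = 0.5222
|11⟩: (0.6857)(0.648) = 0.4443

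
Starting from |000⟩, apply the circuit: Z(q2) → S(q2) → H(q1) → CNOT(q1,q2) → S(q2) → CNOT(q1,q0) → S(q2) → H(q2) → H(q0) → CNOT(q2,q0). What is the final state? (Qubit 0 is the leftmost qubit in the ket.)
1/√8|000⟩ + 1/√8|001⟩ - 1/√8|010⟩ - 1/√8|011⟩ + 1/√8|100⟩ + 1/√8|101⟩ + 1/√8|110⟩ + 1/√8|111⟩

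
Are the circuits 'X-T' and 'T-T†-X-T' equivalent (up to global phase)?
Yes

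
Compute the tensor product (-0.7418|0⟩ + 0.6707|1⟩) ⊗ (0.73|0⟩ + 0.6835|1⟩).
-0.5415|00⟩ - 0.507|01⟩ + 0.4896|10⟩ + 0.4584|11⟩

amp(|b₁b₂…⟩) = product of the factor amplitudes for bits b₁, b₂, …; only kets whose every factor amplitude is nonzero survive.
|00⟩: (-0.7418)(0.73) = -0.5415
|01⟩: (-0.7418)(0.6835) = -0.507
|10⟩: (0.6707)(0.73) = 0.4896
|11⟩: (0.6707)(0.6835) = 0.4584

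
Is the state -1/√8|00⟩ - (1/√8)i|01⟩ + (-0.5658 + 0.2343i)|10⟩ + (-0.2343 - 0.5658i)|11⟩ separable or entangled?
Separable

Writing the state as a|00⟩ + b|01⟩ + c|10⟩ + d|11⟩, it is a product state iff ad − bc = 0.
Here (a, b, c, d) = (-1/√8, -(1/√8)i, (-0.5658 + 0.2343i), (-0.2343 - 0.5658i)): ad − bc = (-1/√8)(-0.2343 - 0.5658i) − (-(1/√8)i)(-0.5658 + 0.2343i) = 0, so the state is separable.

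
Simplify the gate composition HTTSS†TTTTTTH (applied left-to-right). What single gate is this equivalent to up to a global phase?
I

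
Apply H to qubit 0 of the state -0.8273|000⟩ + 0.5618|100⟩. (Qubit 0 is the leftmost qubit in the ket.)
-0.1877|000⟩ - 0.9822|100⟩

H on qubit 0 mixes each pair of kets that differ only in qubit 0: amplitudes (a, b) of (|…0…⟩, |…1…⟩) become ((a + b)/√2, (a − b)/√2). Kets absent from the input have amplitude 0.
(|000⟩, |100⟩): (a, b) = (-0.8273, 0.5618) → (-0.1877, -0.9822)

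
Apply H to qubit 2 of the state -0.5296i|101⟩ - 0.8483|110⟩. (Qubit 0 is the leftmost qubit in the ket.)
-0.3745i|100⟩ + 0.3745i|101⟩ - 0.5998|110⟩ - 0.5998|111⟩

H on qubit 2 mixes each pair of kets that differ only in qubit 2: amplitudes (a, b) of (|…0…⟩, |…1…⟩) become ((a + b)/√2, (a − b)/√2). Kets absent from the input have amplitude 0.
(|100⟩, |101⟩): (a, b) = (0, -0.5296i) → (-0.3745i, 0.3745i)
(|110⟩, |111⟩): (a, b) = (-0.8483, 0) → (-0.5998, -0.5998)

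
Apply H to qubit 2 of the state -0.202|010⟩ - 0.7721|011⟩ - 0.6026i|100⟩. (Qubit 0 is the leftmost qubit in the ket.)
-0.6888|010⟩ + 0.4031|011⟩ - 0.4261i|100⟩ - 0.4261i|101⟩

H on qubit 2 mixes each pair of kets that differ only in qubit 2: amplitudes (a, b) of (|…0…⟩, |…1…⟩) become ((a + b)/√2, (a − b)/√2). Kets absent from the input have amplitude 0.
(|010⟩, |011⟩): (a, b) = (-0.202, -0.7721) → (-0.6888, 0.4031)
(|100⟩, |101⟩): (a, b) = (-0.6026i, 0) → (-0.4261i, -0.4261i)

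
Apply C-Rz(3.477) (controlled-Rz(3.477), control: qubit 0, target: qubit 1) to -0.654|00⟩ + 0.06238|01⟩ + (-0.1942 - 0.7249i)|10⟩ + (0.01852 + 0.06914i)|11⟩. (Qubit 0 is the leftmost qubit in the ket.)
-0.654|00⟩ + 0.06238|01⟩ + (-0.6823 + 0.3125i)|10⟩ + (-0.07126 + 0.006719i)|11⟩

C-Rz(3.477) leaves the control-|0⟩ kets |00⟩, |01⟩ unchanged and applies Rz(3.477) to qubit 1 on the control-|1⟩ pair (|10⟩, |11⟩).
Rz(3.477) = [[e^(−iθ/2), 0], [0, e^(iθ/2)]] with e^(±iθ/2) = cos(θ/2) ± i·sin(θ/2); θ = 3.477, cos(θ/2) ≈ -0.166919, sin(θ/2) ≈ 0.985971.
With a = amp(|10⟩) = (-0.1942 - 0.7249i) and b = amp(|11⟩) = (0.01852 + 0.06914i):
new amp(|10⟩) = (-0.166919 - 0.985971i)·a = (-0.6823 + 0.3125i)
new amp(|11⟩) = (-0.166919 + 0.985971i)·b = (-0.07126 + 0.006719i)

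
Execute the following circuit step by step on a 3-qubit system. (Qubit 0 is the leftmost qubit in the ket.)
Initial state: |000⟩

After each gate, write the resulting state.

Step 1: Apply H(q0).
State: 1/√2|000⟩ + 1/√2|100⟩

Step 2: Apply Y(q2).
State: (1/√2)i|001⟩ + (1/√2)i|101⟩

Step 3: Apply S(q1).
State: (1/√2)i|001⟩ + (1/√2)i|101⟩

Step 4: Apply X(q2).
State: (1/√2)i|000⟩ + (1/√2)i|100⟩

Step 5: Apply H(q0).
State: i|000⟩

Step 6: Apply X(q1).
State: i|010⟩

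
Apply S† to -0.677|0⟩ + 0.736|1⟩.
-0.677|0⟩ - 0.736i|1⟩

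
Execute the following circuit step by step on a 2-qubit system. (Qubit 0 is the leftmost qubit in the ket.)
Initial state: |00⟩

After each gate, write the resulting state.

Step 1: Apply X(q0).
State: |10⟩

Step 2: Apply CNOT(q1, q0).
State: |10⟩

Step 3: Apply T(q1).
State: |10⟩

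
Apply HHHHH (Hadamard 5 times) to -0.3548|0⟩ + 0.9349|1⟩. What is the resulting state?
0.4102|0⟩ - 0.912|1⟩

H² = I, so H^5 = H: a single Hadamard. With (a, b) = (-0.3548, 0.9349), H gives ((a + b)/√2, (a − b)/√2) = (0.4102, -0.912).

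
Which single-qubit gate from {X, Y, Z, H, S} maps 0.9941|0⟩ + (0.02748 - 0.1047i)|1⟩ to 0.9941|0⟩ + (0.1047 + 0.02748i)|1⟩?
S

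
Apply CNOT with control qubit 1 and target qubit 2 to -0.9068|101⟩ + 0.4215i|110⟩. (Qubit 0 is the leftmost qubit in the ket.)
-0.9068|101⟩ + 0.4215i|111⟩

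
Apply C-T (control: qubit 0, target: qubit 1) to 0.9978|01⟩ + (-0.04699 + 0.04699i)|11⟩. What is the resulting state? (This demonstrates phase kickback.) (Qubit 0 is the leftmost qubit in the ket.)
0.9978|01⟩ - 0.06645|11⟩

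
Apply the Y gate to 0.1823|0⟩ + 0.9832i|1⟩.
0.9832|0⟩ + 0.1823i|1⟩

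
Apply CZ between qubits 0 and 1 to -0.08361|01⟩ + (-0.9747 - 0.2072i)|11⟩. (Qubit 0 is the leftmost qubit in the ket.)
-0.08361|01⟩ + (0.9747 + 0.2072i)|11⟩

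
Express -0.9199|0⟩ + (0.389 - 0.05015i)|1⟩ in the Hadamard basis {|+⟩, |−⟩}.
(-0.3754 - 0.03546i)|+⟩ + (-0.9255 + 0.03546i)|−⟩

With |ψ⟩ = α|0⟩ + β|1⟩, the Hadamard-basis coefficients are ⟨+|ψ⟩ = (α + β)/√2 and ⟨−|ψ⟩ = (α − β)/√2.
Here α = -0.9199, β = (0.389 - 0.05015i): (α + β)/√2 = (-0.3754 - 0.03546i), (α − β)/√2 = (-0.9255 + 0.03546i).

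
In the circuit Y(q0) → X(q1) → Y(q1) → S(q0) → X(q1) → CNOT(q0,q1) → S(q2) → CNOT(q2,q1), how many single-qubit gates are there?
6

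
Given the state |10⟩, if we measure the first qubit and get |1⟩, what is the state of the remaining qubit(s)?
|0⟩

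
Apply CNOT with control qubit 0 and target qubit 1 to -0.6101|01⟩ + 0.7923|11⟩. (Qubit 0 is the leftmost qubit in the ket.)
-0.6101|01⟩ + 0.7923|10⟩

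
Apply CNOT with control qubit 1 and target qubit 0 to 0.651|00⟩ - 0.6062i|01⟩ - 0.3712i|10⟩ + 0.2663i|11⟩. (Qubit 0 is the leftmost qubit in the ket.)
0.651|00⟩ + 0.2663i|01⟩ - 0.3712i|10⟩ - 0.6062i|11⟩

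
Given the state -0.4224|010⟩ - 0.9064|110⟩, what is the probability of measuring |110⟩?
0.8216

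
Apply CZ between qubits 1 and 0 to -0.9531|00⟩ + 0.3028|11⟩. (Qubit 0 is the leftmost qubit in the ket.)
-0.9531|00⟩ - 0.3028|11⟩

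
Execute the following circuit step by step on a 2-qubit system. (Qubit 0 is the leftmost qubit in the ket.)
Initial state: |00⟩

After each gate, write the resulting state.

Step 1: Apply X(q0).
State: |10⟩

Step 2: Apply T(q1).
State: |10⟩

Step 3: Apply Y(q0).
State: -i|00⟩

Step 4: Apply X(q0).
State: -i|10⟩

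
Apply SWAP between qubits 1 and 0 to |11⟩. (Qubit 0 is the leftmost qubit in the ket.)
|11⟩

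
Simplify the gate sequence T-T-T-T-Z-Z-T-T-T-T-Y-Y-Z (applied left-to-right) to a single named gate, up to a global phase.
Z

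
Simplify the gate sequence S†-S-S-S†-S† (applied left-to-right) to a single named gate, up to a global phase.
S†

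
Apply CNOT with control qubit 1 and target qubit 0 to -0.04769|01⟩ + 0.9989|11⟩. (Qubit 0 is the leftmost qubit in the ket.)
0.9989|01⟩ - 0.04769|11⟩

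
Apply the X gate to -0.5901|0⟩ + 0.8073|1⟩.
0.8073|0⟩ - 0.5901|1⟩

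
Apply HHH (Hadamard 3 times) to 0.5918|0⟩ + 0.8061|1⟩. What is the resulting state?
0.9885|0⟩ - 0.1515|1⟩

H² = I, so H^3 = H: a single Hadamard. With (a, b) = (0.5918, 0.8061), H gives ((a + b)/√2, (a − b)/√2) = (0.9885, -0.1515).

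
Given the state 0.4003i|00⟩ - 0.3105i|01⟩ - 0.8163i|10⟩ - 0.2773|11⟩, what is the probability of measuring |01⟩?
0.09641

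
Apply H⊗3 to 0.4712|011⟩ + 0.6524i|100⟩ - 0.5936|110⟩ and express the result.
(-0.04327 + 0.2307i)|000⟩ + (-0.3765 + 0.2307i)|001⟩ + (0.04327 + 0.2307i)|010⟩ + (0.3765 + 0.2307i)|011⟩ + (0.3765 - 0.2307i)|100⟩ + (0.04327 - 0.2307i)|101⟩ + (-0.3765 - 0.2307i)|110⟩ + (-0.04327 - 0.2307i)|111⟩

H⊗3 gives amp(|y⟩) = (1/2√2) Σ_x (−1)^(x·y) amp(|x⟩), where x·y is the number of positions in which both x and y have a 1.
|000⟩: (0.4712 + 0.6524i - 0.5936)/(2√2) = (-0.04327 + 0.2307i)
|001⟩: (-0.4712 + 0.6524i - 0.5936)/(2√2) = (-0.3765 + 0.2307i)
|010⟩: (-0.4712 + 0.6524i + 0.5936)/(2√2) = (0.04327 + 0.2307i)
|011⟩: (0.4712 + 0.6524i + 0.5936)/(2√2) = (0.3765 + 0.2307i)
|100⟩: (0.4712 - 0.6524i + 0.5936)/(2√2) = (0.3765 - 0.2307i)
|101⟩: (-0.4712 - 0.6524i + 0.5936)/(2√2) = (0.04327 - 0.2307i)
|110⟩: (-0.4712 - 0.6524i - 0.5936)/(2√2) = (-0.3765 - 0.2307i)
|111⟩: (0.4712 - 0.6524i - 0.5936)/(2√2) = (-0.04327 - 0.2307i)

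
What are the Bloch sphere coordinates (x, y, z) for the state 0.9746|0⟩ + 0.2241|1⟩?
(0.4368, 0, 0.8996)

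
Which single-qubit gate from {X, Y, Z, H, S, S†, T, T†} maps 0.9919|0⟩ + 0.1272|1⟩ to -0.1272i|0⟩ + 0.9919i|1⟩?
Y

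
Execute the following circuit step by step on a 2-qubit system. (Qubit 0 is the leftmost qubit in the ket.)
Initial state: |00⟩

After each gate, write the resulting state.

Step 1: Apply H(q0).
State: 1/√2|00⟩ + 1/√2|10⟩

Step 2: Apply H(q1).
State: 1/2|00⟩ + 1/2|01⟩ + 1/2|10⟩ + 1/2|11⟩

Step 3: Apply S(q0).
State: 1/2|00⟩ + 1/2|01⟩ + (1/2)i|10⟩ + (1/2)i|11⟩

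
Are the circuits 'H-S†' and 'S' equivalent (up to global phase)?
No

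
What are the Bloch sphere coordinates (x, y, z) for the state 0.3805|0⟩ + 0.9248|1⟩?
(0.7038, 0, -0.7105)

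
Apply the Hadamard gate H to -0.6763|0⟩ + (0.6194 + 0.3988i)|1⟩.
(-0.04023 + 0.282i)|0⟩ + (-0.9162 - 0.282i)|1⟩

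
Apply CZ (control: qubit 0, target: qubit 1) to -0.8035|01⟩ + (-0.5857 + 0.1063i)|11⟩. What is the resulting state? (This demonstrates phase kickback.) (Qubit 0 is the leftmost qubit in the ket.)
-0.8035|01⟩ + (0.5857 - 0.1063i)|11⟩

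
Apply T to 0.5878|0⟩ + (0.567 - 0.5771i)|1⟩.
0.5878|0⟩ + (0.809 - 0.007142i)|1⟩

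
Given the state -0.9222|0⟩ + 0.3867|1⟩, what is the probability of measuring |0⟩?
0.8505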